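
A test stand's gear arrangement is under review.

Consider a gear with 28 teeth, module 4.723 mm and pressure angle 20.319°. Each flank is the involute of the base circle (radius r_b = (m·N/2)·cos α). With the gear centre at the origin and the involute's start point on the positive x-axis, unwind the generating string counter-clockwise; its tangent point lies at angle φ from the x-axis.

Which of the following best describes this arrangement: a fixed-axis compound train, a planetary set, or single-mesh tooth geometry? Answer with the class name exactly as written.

single-mesh involute tooth geometry (28T wheel at module 4.723)
classification: single-mesh tooth geometry

single-mesh tooth geometry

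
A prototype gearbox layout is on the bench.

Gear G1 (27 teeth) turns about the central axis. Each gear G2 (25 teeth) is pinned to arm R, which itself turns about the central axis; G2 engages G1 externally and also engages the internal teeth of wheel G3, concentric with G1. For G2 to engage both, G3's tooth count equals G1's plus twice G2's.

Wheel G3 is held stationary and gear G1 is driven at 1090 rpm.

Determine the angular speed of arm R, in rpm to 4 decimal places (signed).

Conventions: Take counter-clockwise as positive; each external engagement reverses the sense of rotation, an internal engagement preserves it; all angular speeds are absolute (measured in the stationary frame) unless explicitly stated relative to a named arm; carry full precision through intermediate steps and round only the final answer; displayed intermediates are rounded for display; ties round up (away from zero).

topology: planetary set — G1 27T / G2 25T / G3 77T, arm = carrier (Willis)
normalise by the input: solve with ω_sun = 1, then scale by 1090 rpm
ring teeth: 27 + 2·25 = 77
27(ω_sun−ω_arm) = −77(ω_ring−ω_arm),  ω_ring = 0, ω_sun = 1
27(1−ω_arm) = −77(0−ω_arm)  ⇒  104·ω_arm = 27  ⇒  ω_arm = 27/104
scale: ω_arm = 27/104 × 1090 rpm = +282.9808 rpm

+282.9808 rpm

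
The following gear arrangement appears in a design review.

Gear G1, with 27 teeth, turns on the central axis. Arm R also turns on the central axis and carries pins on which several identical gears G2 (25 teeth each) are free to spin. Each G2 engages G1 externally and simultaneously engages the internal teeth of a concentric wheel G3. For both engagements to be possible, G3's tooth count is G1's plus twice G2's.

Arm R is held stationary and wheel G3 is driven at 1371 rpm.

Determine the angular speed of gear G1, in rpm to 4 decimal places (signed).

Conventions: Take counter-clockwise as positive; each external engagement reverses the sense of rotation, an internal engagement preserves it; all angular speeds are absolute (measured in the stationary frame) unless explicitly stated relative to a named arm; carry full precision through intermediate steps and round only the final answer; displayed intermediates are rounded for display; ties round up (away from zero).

-3909.8889 rpm

recognized (axles ride arm R): planetary set, 27/25/77 teeth
normalise by the input: solve with ω_ring = 1, then scale by 1371 rpm
ring teeth: 27 + 2·25 = 77
27(ω_sun−ω_arm) = −77(ω_ring−ω_arm),  ω_arm = 0, ω_ring = 1
ω_sun = 0 − (77/27)(1−0) = -77/27
scale: ω_sun = -77/27 × 1371 rpm = -3909.8889 rpm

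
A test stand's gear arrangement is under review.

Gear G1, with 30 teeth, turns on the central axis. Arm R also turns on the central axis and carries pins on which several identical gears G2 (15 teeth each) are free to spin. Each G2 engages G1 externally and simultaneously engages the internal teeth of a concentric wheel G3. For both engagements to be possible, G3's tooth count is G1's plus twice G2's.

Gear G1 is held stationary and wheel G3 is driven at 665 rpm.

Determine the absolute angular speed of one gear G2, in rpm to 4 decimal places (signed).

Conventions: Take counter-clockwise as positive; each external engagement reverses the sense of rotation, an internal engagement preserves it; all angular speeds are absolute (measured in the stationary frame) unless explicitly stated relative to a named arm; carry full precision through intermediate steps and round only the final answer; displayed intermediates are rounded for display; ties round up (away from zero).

topology: planetary set — G1 30T / G2 15T / G3 60T, arm = carrier (Willis)
normalise by the input: solve with ω_ring = 1, then scale by 665 rpm
ring teeth: 30 + 2·15 = 60
30(ω_sun−ω_arm) = −60(ω_ring−ω_arm),  ω_sun = 0, ω_ring = 1
30(0−ω_arm) = −60(1−ω_arm)  ⇒  90·ω_arm = 60  ⇒  ω_arm = 2/3
sun–planet mesh: 30·(0−2/3) = −15·(ω_p−ω_arm)  ⇒  ω_p−ω_arm = 4/3
ω_p = 2/3 + 4/3 = 2
scale: ω_p = 2 × 665 rpm = +1330.0000 rpm

+1330.0000 rpm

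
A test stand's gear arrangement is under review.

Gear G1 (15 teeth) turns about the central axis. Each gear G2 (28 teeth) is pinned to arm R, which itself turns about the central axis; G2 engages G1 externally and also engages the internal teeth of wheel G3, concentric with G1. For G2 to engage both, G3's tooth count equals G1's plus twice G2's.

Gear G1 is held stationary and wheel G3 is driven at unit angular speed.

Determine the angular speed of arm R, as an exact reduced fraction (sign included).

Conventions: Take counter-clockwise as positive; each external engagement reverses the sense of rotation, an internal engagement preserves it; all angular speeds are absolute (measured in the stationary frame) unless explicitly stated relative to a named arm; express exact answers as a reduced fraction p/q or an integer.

71/86

planetary set (15T centre, 28T on arm, 71T internal) — Willis relation
ring teeth: 15 + 2·28 = 71
15(ω_sun−ω_arm) = −71(ω_ring−ω_arm),  ω_sun = 0, ω_ring = 1
15(0−ω_arm) = −71(1−ω_arm)  ⇒  86·ω_arm = 71  ⇒  ω_arm = 71/86
exact speed ratio = 71/86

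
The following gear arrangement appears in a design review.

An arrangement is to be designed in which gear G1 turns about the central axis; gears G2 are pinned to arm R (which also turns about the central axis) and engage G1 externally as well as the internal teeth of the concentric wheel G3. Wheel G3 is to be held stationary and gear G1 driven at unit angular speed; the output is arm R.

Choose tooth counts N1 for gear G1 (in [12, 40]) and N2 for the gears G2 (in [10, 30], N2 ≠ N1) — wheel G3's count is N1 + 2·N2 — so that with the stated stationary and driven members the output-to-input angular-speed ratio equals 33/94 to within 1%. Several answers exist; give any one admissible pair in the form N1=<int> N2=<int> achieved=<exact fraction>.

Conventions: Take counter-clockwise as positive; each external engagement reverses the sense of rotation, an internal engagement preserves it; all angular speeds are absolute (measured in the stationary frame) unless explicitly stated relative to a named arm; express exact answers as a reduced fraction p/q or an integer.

design class (target 33/94): planetary set
Willis with ω_ring = 0: ω_arm/ω_sun = N1/(N1+N3); set equal to 33/94  ⇒  N3/N1 = 1/(33/94) − 1 = 61/33
N3 = N1 + 2·N2  ⇒  N2/N1 = (N3/N1 − 1)/2 = (61/33 − 1)/2 = 14/33
smallest multiple with N1 ≥ 12 and N2 ≥ 10: k = 1  ⇒  N1 = 1·33 = 33, N2 = 1·14 = 14 (N1 ≤ 40, N2 ≤ 30, N2 ≠ N1 ✓), N3 = 33 + 2·14 = 61
check: N1/(N1+N3) with N1 = 33, N3 = 61 gives 33/94; |achieved − target| = 0 ≤ 33/9400 ✓

N1=33 N2=14 achieved=33/94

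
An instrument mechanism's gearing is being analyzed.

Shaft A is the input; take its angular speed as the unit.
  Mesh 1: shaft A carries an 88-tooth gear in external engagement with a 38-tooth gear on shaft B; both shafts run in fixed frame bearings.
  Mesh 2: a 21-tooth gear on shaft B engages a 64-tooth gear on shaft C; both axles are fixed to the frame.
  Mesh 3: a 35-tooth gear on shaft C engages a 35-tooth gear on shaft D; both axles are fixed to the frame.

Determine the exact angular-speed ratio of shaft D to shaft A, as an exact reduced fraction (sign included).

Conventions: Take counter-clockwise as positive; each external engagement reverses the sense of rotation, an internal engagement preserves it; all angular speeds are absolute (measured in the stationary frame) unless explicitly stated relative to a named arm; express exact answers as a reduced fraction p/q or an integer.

-231/304

class = fixed-axis compound train [3 meshes; 3 ratios multiply, 3 sense flips]
mesh 1 [88T→38T]: running ratio 44/19, sense −
mesh 2 [21T→64T]: running ratio 231/304, sense +
mesh 3 [35T→35T]: running ratio 231/304, sense −
ω_out/ω_in = -231/304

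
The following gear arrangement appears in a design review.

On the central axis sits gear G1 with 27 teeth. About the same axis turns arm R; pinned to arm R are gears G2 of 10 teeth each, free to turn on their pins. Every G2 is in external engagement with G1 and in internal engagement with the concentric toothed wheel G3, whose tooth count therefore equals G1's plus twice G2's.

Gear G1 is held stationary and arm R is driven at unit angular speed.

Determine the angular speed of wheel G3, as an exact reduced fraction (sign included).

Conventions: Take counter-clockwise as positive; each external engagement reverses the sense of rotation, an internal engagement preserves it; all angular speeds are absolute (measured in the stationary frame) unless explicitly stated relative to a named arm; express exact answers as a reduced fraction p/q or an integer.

74/47

planetary set (27T centre, 10T on arm, 47T internal) — Willis relation
ring teeth: 27 + 2·10 = 47
27(ω_sun−ω_arm) = −47(ω_ring−ω_arm),  ω_sun = 0, ω_arm = 1
ω_ring = 1 − (27/47)(0−1) = 74/47
exact speed ratio = 74/47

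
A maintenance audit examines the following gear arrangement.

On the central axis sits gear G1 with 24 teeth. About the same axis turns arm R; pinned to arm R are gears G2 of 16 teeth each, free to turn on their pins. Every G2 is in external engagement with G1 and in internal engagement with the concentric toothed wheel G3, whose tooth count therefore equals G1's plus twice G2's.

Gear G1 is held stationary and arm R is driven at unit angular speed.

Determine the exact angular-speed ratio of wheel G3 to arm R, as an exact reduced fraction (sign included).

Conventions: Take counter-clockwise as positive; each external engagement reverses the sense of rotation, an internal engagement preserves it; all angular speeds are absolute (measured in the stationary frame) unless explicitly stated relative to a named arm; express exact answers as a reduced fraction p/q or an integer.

recognized (axles ride arm R): planetary set, 24/16/56 teeth
ring teeth: 24 + 2·16 = 56
24(ω_sun−ω_arm) = −56(ω_ring−ω_arm),  ω_sun = 0, ω_arm = 1
ω_ring = 1 − (24/56)(0−1) = 10/7
ω_out/ω_in = 10/7

10/7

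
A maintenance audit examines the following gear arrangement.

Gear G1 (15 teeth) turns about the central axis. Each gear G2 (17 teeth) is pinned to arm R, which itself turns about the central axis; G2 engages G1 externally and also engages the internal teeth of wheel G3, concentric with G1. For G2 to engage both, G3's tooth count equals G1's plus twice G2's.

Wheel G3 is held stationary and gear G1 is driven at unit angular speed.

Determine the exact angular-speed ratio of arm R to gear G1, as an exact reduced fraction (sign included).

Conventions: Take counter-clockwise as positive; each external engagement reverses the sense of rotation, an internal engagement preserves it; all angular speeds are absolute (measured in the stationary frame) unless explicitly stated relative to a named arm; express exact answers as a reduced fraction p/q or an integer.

15/64

topology: planetary set — G1 15T / G2 17T / G3 49T, arm = carrier (Willis)
ring teeth: 15 + 2·17 = 49
15(ω_sun−ω_arm) = −49(ω_ring−ω_arm),  ω_ring = 0, ω_sun = 1
15(1−ω_arm) = −49(0−ω_arm)  ⇒  64·ω_arm = 15  ⇒  ω_arm = 15/64
ω_out/ω_in = 15/64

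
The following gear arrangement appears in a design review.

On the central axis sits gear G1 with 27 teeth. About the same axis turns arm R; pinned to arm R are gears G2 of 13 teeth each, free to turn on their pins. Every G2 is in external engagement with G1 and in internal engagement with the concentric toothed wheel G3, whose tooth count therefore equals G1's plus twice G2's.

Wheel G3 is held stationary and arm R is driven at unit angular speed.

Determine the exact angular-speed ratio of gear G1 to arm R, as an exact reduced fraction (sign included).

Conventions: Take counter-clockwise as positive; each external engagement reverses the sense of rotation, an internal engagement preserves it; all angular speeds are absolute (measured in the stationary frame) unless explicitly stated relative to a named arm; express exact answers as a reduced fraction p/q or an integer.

recognized (axles ride arm R): planetary set, 27/13/53 teeth
ring teeth: 27 + 2·13 = 53
27(ω_sun−ω_arm) = −53(ω_ring−ω_arm),  ω_ring = 0, ω_arm = 1
ω_sun = 1 − (53/27)(0−1) = 80/27
ω_out/ω_in = 80/27

80/27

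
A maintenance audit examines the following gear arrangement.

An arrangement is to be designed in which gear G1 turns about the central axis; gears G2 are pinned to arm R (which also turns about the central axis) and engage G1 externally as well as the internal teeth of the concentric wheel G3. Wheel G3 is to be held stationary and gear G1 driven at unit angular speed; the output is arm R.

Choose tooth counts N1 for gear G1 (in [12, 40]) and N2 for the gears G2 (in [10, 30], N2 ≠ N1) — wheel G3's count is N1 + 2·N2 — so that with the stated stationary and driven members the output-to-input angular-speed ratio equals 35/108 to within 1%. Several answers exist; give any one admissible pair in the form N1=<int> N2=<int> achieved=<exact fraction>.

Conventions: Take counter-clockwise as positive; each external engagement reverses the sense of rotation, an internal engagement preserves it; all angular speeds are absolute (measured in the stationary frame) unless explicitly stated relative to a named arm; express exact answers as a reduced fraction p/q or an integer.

planetary set to be sized for 35/108 (Willis relation)
Willis with ω_ring = 0: ω_arm/ω_sun = N1/(N1+N3); set equal to 35/108  ⇒  N3/N1 = 1/(35/108) − 1 = 73/35
N3 = N1 + 2·N2  ⇒  N2/N1 = (N3/N1 − 1)/2 = (73/35 − 1)/2 = 19/35
smallest multiple with N1 ≥ 12 and N2 ≥ 10: k = 1  ⇒  N1 = 1·35 = 35, N2 = 1·19 = 19 (N1 ≤ 40, N2 ≤ 30, N2 ≠ N1 ✓), N3 = 35 + 2·19 = 73
check: N1/(N1+N3) with N1 = 35, N3 = 73 gives 35/108; |achieved − target| = 0 ≤ 7/2160 ✓

N1=35 N2=19 achieved=35/108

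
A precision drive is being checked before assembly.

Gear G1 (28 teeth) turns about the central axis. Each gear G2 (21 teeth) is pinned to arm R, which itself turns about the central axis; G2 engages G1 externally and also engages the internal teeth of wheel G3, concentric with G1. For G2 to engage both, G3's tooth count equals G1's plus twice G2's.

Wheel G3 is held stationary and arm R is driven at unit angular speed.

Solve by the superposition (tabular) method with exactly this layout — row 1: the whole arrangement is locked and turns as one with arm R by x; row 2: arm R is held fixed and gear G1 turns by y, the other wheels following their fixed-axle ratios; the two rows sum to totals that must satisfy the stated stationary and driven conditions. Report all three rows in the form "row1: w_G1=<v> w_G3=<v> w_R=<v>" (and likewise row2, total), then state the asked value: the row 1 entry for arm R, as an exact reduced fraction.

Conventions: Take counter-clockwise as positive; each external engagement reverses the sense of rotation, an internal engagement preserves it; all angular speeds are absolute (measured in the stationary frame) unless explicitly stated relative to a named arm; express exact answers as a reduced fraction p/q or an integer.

planetary set (28T centre, 21T on arm, 70T internal) — Willis relation
superposition row 1 [locked train]: every member turns x
row 2 — arm fixed, fixed-axis ratios: sun y, ring −(28/70)·y, arm 0
boundary: total ω_ring = x − (28/70)·y = 0 and total ω_arm = x = 1  ⇒  y = 5/2, x = 1
row 2 ring = −(28/70)·5/2 = -1
totals (row 1 + row 2): sun 1 + 5/2 = 7/2, ring 1 + (-1) = 0, arm 1 + 0 = 1
asked cell (row1, arm) = 1

row1: w_G1=1 w_G3=1 w_R=1
row2: w_G1=5/2 w_G3=-1 w_R=0
total: w_G1=7/2 w_G3=0 w_R=1
asked value: 1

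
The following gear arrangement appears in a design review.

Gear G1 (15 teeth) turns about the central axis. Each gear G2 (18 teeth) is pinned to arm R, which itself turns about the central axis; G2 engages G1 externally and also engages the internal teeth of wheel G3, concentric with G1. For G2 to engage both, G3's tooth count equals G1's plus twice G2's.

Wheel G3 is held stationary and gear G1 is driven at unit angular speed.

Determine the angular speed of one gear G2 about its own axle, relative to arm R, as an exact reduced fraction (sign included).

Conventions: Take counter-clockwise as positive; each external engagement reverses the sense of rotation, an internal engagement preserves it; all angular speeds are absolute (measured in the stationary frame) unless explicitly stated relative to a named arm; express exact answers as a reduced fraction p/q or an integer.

-85/132

class = planetary set [G3 = 15+2·18 = 51; Willis about the carrier]
ring teeth: 15 + 2·18 = 51
15(ω_sun−ω_arm) = −51(ω_ring−ω_arm),  ω_ring = 0, ω_sun = 1
15(1−ω_arm) = −51(0−ω_arm)  ⇒  66·ω_arm = 15  ⇒  ω_arm = 5/22
sun–planet mesh: 15·(1−5/22) = −18·(ω_p−ω_arm)  ⇒  ω_p−ω_arm = -85/132
exact speed ratio = -85/132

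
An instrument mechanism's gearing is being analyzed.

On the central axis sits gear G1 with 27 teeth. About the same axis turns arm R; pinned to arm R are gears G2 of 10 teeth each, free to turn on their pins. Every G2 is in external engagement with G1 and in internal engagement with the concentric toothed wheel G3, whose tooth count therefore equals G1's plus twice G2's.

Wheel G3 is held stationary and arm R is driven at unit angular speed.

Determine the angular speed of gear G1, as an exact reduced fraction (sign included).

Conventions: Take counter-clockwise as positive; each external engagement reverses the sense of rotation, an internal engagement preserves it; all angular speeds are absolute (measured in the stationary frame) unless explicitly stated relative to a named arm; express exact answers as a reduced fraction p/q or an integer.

74/27

class = planetary set [G3 = 27+2·10 = 47; Willis about the carrier]
ring teeth: 27 + 2·10 = 47
27(ω_sun−ω_arm) = −47(ω_ring−ω_arm),  ω_ring = 0, ω_arm = 1
ω_sun = 1 − (47/27)(0−1) = 74/27
exact speed ratio = 74/27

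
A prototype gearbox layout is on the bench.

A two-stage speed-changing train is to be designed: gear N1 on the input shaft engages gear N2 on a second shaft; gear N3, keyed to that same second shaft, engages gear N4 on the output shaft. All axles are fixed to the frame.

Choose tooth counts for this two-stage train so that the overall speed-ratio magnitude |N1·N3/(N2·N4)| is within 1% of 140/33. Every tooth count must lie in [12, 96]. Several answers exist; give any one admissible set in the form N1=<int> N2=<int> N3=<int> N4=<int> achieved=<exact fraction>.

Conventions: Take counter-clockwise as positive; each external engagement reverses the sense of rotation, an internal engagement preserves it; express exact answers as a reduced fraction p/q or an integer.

class = fixed-axis compound train [2-stage, 140/33 wanted]
target = 140/33 in lowest terms: an exact hit needs N1·N3 = k·140 and N2·N4 = k·33 for one integer k, every count in [12, 96]; additionally prefer no 1:1 stage (N1 ≠ N2, N3 ≠ N4)
k = 1…7: no 1:1-free in-range split of k·140 and k·33 into factor pairs; take k = 8
k = 8: N1·N3 = 1120 = 14·80, N2·N4 = 264 = 12·22
achieved = 14·80/(12·22) = 140/33; |achieved − target| = 0 ≤ 7/165 ✓

N1=14 N2=12 N3=80 N4=22 achieved=140/33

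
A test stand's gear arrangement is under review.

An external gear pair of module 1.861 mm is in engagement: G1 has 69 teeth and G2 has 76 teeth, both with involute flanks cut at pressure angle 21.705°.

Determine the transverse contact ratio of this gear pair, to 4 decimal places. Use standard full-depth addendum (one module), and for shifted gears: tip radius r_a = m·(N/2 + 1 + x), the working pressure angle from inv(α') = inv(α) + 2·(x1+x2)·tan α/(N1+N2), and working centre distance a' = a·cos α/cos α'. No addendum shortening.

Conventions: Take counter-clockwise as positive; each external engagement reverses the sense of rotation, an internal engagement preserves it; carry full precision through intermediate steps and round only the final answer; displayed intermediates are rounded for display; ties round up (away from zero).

single-mesh involute tooth geometry (69T engaging 76T at module 1.861)
base radii: r_b1 = 59.652420, r_b2 = 65.704115
tip radii: r_a1 = 66.065500, r_a2 = 72.579000
no profile shift: α' = α, a' = a
action lengths: √(r_a1²−r_b1²) = 28.394349, √(r_a2²−r_b2²) = 30.833107
base pitch p_b = π·m·cos α = 5.431989
CR = (28.394349 + 30.833107 − 134.922500·sin 21.70500°)/5.431989 = 1.717485
contact ratio ≈ 1.7175

1.7175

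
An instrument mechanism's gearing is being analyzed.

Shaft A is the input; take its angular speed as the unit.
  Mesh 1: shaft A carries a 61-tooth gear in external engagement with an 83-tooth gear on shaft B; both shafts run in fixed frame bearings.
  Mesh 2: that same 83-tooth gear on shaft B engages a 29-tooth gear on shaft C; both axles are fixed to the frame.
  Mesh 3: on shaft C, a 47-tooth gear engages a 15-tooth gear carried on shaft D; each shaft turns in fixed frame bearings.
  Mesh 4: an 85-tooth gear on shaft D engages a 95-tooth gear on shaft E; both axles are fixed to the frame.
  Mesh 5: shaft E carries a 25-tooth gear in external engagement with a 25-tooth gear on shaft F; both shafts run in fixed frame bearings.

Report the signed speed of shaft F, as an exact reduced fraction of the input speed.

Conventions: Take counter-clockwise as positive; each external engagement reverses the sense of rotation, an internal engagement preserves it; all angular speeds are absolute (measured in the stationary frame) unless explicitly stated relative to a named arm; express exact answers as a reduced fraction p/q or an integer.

-48739/8265

5-mesh fixed-axis compound train (all bearings frame-fixed)
mesh 1 [61T→83T]: |ω|/ω_in = 1×61/83 = 61/83, sense flips to −
mesh 2 [83T→29T]: |ω|/ω_in = (61/83)×83/29 = 61/29, sense flips to +
mesh 3 [47T→15T]: |ω|/ω_in = (61/29)×47/15 = 2867/435, sense flips to −
mesh 4 [85T→95T]: |ω|/ω_in = (2867/435)×85/95 = 48739/8265, sense flips to +
mesh 5 [25T→25T]: |ω|/ω_in = (48739/8265)×25/25 = 48739/8265, sense flips to −
signed output speed (× input speed) = -48739/8265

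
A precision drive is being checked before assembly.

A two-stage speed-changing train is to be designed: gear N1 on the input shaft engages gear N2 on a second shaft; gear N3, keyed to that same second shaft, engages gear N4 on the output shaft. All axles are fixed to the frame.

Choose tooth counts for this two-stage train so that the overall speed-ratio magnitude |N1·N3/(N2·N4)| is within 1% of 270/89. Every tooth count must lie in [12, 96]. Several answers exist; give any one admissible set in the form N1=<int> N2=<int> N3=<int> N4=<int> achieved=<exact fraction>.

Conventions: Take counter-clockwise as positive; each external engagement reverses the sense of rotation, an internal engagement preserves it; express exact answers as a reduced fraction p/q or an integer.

N1=36 N2=12 N3=90 N4=89 achieved=270/89

2-stage fixed-axis compound train for ratio 270/89
target = 270/89 in lowest terms: an exact hit needs N1·N3 = k·270 and N2·N4 = k·89 for one integer k, every count in [12, 96]; additionally prefer no 1:1 stage (N1 ≠ N2, N3 ≠ N4)
k = 1…11: no 1:1-free in-range split of k·270 and k·89 into factor pairs; take k = 12
k = 12: N1·N3 = 3240 = 36·90, N2·N4 = 1068 = 12·89
achieved = 36·90/(12·89) = 270/89; |achieved − target| = 0 ≤ 27/890 ✓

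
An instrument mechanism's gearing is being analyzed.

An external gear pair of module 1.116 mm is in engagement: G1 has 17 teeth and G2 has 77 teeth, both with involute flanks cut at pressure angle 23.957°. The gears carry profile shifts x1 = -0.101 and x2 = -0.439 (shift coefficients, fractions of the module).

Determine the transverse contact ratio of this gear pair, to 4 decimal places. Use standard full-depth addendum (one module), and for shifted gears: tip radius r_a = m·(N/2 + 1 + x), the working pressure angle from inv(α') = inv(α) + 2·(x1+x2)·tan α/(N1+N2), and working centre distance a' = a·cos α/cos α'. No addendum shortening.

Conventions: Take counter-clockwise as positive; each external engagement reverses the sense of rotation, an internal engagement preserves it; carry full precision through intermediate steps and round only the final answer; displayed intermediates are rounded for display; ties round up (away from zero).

class = single-mesh tooth geometry [involute pair 17T × 77T, m = 1.116]
base radii: r_b1 = 8.668785, r_b2 = 39.264499
tip radii: r_a1 = 10.489284, r_a2 = 43.592076
inv(α') = inv(23.957°) + 2·(-0.101-0.439)·tan α/(17+77) = 0.02109613  ⇒  α' = 22.35932°
a' = a·cos α / cos α' = 52.4520·cos 23.957°/cos 22.35932° = 51.830056
action lengths: √(r_a1²−r_b1²) = 5.905695, √(r_a2²−r_b2²) = 18.935898
base pitch p_b = π·m·cos α = 3.203976
CR = (5.905695 + 18.935898 − 51.830056·sin 22.35932°)/3.203976 = 1.599488
contact ratio ≈ 1.5995

1.5995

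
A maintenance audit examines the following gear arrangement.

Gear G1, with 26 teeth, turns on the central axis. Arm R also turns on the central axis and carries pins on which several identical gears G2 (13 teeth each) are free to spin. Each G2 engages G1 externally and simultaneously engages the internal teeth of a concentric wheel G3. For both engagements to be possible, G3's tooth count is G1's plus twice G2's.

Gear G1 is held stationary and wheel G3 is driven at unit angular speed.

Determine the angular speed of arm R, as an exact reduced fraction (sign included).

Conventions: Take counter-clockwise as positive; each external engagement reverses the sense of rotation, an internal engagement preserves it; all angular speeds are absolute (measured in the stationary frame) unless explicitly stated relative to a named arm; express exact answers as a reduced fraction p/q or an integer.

2/3

recognized (axles ride arm R): planetary set, 26/13/52 teeth
ring teeth: 26 + 2·13 = 52
26(ω_sun−ω_arm) = −52(ω_ring−ω_arm),  ω_sun = 0, ω_ring = 1
26(0−ω_arm) = −52(1−ω_arm)  ⇒  78·ω_arm = 52  ⇒  ω_arm = 2/3
exact speed ratio = 2/3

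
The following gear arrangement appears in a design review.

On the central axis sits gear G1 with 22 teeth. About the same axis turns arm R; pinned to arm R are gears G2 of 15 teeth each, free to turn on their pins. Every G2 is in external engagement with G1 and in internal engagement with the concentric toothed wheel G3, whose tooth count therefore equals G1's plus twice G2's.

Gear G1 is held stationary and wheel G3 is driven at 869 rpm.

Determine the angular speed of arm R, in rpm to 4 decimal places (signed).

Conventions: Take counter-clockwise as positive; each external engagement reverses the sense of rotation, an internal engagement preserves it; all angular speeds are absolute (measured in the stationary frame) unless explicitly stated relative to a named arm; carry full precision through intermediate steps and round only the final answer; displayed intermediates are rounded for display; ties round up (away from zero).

recognized (axles ride arm R): planetary set, 22/15/52 teeth
normalise by the input: solve with ω_ring = 1, then scale by 869 rpm
ring teeth: 22 + 2·15 = 52
22(ω_sun−ω_arm) = −52(ω_ring−ω_arm),  ω_sun = 0, ω_ring = 1
22(0−ω_arm) = −52(1−ω_arm)  ⇒  74·ω_arm = 52  ⇒  ω_arm = 26/37
scale: ω_arm = 26/37 × 869 rpm = +610.6486 rpm

+610.6486 rpm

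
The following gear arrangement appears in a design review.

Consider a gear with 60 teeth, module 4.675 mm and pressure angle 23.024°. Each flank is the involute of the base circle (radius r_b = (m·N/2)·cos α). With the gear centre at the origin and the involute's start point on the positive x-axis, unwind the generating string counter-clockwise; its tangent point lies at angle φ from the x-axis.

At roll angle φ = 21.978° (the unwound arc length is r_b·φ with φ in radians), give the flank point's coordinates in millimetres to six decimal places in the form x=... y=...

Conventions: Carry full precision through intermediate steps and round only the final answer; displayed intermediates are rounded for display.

x=138.227628 y=2.392893

topology: single-mesh involute geometry — m = 4.675, N = 60
pitch radius r_p = m·N/2 = 4.675·60/2 = 140.250000
base radius r_b = r_p·cos α = 140.250000·cos 23.024° = 129.077840
roll angle φ = 21.978° = 0.38358846 rad
x = r_b·(cos φ + φ·sin φ) = 138.227628
y = r_b·(sin φ − φ·cos φ) = 2.392893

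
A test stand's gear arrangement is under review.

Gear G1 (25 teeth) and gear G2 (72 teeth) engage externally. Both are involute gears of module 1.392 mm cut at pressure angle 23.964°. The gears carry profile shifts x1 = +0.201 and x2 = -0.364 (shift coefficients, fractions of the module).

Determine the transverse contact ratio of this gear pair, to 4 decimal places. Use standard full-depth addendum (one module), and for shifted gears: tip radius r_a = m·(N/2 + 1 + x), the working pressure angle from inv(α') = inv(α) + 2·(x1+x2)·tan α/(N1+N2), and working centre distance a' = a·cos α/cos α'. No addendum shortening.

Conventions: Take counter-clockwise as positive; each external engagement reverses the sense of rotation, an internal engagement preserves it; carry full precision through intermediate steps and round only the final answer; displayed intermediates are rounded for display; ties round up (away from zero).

class = single-mesh tooth geometry [involute pair 25T × 72T, m = 1.392]
base radii: r_b1 = 15.900135, r_b2 = 45.792388
tip radii: r_a1 = 19.071792, r_a2 = 50.997312
inv(α') = inv(23.964°) + 2·(+0.201-0.364)·tan α/(25+72) = 0.02473152  ⇒  α' = 23.52165°
a' = a·cos α / cos α' = 67.5120·cos 23.964°/cos 23.52165° = 67.283122
action lengths: √(r_a1²−r_b1²) = 10.531808, √(r_a2²−r_b2²) = 22.445112
base pitch p_b = π·m·cos α = 3.996140
CR = (10.531808 + 22.445112 − 67.283122·sin 23.52165°)/3.996140 = 1.532610
contact ratio ≈ 1.5326

1.5326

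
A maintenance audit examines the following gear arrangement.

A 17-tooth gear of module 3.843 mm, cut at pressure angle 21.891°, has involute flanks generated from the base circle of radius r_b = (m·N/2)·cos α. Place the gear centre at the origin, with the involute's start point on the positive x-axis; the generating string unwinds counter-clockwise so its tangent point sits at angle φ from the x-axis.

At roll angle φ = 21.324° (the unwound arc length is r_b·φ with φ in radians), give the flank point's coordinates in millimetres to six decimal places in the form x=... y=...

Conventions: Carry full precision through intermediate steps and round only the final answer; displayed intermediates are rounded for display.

topology: single-mesh involute geometry — m = 3.843, N = 17
pitch radius r_p = m·N/2 = 3.843·17/2 = 32.665500
base radius r_b = r_p·cos α = 32.665500·cos 21.891° = 30.310149
roll angle φ = 21.324° = 0.37217401 rad
x = r_b·(cos φ + φ·sin φ) = 32.337197
y = r_b·(sin φ − φ·cos φ) = 0.513662

x=32.337197 y=0.513662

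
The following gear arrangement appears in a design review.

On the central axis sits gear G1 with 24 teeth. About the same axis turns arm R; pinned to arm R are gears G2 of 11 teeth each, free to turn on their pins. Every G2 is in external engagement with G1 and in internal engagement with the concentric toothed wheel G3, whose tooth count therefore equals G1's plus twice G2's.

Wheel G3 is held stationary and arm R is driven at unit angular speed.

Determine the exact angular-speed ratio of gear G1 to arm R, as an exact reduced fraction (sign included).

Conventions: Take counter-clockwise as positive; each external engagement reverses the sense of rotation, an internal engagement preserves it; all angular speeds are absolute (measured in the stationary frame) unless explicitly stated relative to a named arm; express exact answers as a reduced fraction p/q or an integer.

35/12

recognized (axles ride arm R): planetary set, 24/11/46 teeth
ring teeth: 24 + 2·11 = 46
24(ω_sun−ω_arm) = −46(ω_ring−ω_arm),  ω_ring = 0, ω_arm = 1
ω_sun = 1 − (46/24)(0−1) = 35/12
ω_out/ω_in = 35/12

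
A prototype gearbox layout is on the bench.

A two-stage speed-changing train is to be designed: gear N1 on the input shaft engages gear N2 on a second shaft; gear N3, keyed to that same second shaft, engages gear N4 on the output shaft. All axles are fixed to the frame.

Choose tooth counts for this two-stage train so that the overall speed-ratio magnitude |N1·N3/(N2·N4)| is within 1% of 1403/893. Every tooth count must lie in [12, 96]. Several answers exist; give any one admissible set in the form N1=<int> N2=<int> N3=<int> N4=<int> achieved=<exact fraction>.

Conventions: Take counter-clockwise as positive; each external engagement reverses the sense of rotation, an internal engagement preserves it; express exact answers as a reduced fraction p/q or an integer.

N1=23 N2=19 N3=61 N4=47 achieved=1403/893

topology: fixed-axis compound train — 2 stages, target 1403/893
target = 1403/893 in lowest terms: an exact hit needs N1·N3 = k·1403 and N2·N4 = k·893 for one integer k, every count in [12, 96]; additionally prefer no 1:1 stage (N1 ≠ N2, N3 ≠ N4)
k = 1: N1·N3 = 1403 = 23·61, N2·N4 = 893 = 19·47
achieved = 23·61/(19·47) = 1403/893; |achieved − target| = 0 ≤ 1403/89300 ✓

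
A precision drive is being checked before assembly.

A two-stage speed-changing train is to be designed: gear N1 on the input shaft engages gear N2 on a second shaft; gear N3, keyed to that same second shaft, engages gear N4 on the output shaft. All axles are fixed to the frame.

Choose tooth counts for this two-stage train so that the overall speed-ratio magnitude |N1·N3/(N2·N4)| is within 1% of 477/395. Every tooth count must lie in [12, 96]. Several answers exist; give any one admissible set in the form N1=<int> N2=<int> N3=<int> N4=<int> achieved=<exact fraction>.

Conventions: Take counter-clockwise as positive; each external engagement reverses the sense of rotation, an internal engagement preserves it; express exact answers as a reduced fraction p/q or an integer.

topology: fixed-axis compound train — 2 stages, target 477/395
target = 477/395 in lowest terms: an exact hit needs N1·N3 = k·477 and N2·N4 = k·395 for one integer k, every count in [12, 96]; additionally prefer no 1:1 stage (N1 ≠ N2, N3 ≠ N4)
k = 1…2: no 1:1-free in-range split of k·477 and k·395 into factor pairs; take k = 3
k = 3: N1·N3 = 1431 = 27·53, N2·N4 = 1185 = 15·79
achieved = 27·53/(15·79) = 477/395; |achieved − target| = 0 ≤ 477/39500 ✓

N1=27 N2=15 N3=53 N4=79 achieved=477/395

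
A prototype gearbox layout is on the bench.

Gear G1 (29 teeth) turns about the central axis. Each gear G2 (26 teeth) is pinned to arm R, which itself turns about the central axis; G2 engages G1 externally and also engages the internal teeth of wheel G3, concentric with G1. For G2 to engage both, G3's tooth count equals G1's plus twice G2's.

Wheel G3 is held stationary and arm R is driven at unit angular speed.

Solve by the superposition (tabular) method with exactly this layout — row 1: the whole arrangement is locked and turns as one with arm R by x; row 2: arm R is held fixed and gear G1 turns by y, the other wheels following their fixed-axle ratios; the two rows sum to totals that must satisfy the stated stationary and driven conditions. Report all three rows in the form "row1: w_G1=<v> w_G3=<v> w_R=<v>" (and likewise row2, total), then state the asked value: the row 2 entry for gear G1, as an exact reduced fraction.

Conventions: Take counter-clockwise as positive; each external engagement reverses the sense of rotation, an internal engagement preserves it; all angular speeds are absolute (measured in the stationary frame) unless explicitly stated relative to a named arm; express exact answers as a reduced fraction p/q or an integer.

row1: w_G1=1 w_G3=1 w_R=1
row2: w_G1=81/29 w_G3=-1 w_R=0
total: w_G1=110/29 w_G3=0 w_R=1
asked value: 81/29

planetary set (29T centre, 26T on arm, 81T internal) — Willis relation
superposition row 1 [locked train]: every member turns x
row 2 (arm held, sun turns y): ω_ring = −(29/81)·y, ω_arm = 0
boundary: total ω_ring = x − (29/81)·y = 0 and total ω_arm = x = 1  ⇒  y = 81/29, x = 1
row 2 ring = −(29/81)·81/29 = -1
totals (row 1 + row 2): sun 1 + 81/29 = 110/29, ring 1 + (-1) = 0, arm 1 + 0 = 1
asked cell (row2, sun) = 81/29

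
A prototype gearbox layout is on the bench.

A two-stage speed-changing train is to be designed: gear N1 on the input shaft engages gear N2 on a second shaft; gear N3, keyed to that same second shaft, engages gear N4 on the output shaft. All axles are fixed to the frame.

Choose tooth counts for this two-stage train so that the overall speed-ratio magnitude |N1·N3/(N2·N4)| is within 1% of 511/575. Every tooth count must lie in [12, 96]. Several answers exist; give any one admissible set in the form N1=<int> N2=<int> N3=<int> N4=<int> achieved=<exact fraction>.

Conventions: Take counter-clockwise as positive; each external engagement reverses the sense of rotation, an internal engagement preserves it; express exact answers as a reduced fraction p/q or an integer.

N1=14 N2=23 N3=73 N4=50 achieved=511/575

design class (target 511/575): fixed-axis compound train
target = 511/575 in lowest terms: an exact hit needs N1·N3 = k·511 and N2·N4 = k·575 for one integer k, every count in [12, 96]; additionally prefer no 1:1 stage (N1 ≠ N2, N3 ≠ N4)
k = 1: no 1:1-free in-range split of k·511 and k·575 into factor pairs; take k = 2
k = 2: N1·N3 = 1022 = 14·73, N2·N4 = 1150 = 23·50
achieved = 14·73/(23·50) = 511/575; |achieved − target| = 0 ≤ 511/57500 ✓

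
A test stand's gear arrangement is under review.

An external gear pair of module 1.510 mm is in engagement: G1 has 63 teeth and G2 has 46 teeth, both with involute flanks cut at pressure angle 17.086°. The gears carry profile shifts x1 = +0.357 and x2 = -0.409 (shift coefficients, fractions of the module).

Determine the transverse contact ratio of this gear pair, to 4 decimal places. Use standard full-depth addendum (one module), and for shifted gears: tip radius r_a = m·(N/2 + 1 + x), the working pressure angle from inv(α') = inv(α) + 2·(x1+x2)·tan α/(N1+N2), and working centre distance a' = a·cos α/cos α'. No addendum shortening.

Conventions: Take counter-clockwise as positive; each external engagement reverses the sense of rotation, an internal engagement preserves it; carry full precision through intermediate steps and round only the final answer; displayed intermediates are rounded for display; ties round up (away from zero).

1.9562

topology: single-mesh involute geometry — m = 1.510, 63T/46T pair
base radii: r_b1 = 45.465711, r_b2 = 33.197186
tip radii: r_a1 = 49.614070, r_a2 = 35.622410
inv(α') = inv(17.086°) + 2·(+0.357-0.409)·tan α/(63+46) = 0.00887249  ⇒  α' = 16.90614°
a' = a·cos α / cos α' = 82.2950·cos 17.086°/cos 16.90614° = 82.216078
action lengths: √(r_a1²−r_b1²) = 19.860138, √(r_a2²−r_b2²) = 12.919093
base pitch p_b = π·m·cos α = 4.534436
CR = (19.860138 + 12.919093 − 82.216078·sin 16.90614°)/4.534436 = 1.956230
contact ratio ≈ 1.9562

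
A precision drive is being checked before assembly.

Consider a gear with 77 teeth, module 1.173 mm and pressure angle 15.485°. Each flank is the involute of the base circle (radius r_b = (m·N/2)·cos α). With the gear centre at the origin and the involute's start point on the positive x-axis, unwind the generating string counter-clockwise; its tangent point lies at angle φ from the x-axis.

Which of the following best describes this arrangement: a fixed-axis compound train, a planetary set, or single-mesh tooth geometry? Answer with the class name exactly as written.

topology: single-mesh involute geometry — m = 1.173, N = 77
classification: single-mesh tooth geometry

single-mesh tooth geometry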